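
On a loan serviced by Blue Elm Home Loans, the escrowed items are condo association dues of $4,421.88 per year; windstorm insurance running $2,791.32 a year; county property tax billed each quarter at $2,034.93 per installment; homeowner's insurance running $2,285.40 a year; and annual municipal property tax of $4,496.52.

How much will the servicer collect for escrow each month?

Condo association dues: $4,421.88
Windstorm insurance: $2,791.32
County property tax: $2,034.93 × 4 = $8,139.72
Homeowner's insurance: $2,285.40
Municipal property tax: $4,496.52
Total annual escrow = $4,421.88 + $2,791.32 + $8,139.72 + $2,285.40 + $4,496.52 = $22,134.84
Monthly = $22,134.84 / 12 = $1,844.57

$1,844.57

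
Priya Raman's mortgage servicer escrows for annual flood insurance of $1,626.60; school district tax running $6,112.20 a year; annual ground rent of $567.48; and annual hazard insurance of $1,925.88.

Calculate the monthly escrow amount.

$852.68

Flood insurance — $1,626.60 per year
School district tax — $6,112.20 per year
Ground rent — $567.48 per year
Hazard insurance — $1,925.88 per year
Annual escrow total = $1,626.60 + $6,112.20 + $567.48 + $1,925.88 = $10,232.16
Monthly = $10,232.16 / 12 = $852.68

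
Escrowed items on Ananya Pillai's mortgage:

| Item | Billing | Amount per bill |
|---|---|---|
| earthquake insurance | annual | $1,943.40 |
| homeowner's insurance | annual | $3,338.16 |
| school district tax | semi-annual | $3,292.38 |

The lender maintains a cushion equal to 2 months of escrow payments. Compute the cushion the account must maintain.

Earthquake insurance = $1,943.40 per year
Homeowner's insurance = $3,338.16 per year
School district tax = $3,292.38 × 2 = $6,584.76 per year
Yearly total = $1,943.40 + $3,338.16 + $6,584.76 = $11,866.32
Base monthly escrow = $11,866.32 ÷ 12 = $988.86
Cushion = 2 × $988.86 = $1,977.72

$1,977.72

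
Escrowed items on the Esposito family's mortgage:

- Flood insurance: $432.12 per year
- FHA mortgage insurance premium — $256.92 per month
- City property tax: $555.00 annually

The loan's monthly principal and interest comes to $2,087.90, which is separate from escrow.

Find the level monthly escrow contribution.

$339.18

Flood insurance — $432.12/yr
FHA mortgage insurance premium — $256.92 × 12 = $3,083.04/yr
City property tax — $555.00/yr
Combined annual = $432.12 + $3,083.04 + $555.00 = $4,070.16
Monthly = $4,070.16 / 12 = $339.18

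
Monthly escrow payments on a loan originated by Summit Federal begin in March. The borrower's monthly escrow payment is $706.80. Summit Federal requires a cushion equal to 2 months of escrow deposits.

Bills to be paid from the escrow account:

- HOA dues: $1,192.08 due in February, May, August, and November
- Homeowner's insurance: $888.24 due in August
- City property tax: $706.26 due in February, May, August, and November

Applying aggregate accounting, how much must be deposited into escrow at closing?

Cushion = 2 × $706.80 = $1,413.60
Trial balance (start $0, +$706.80 each month, − disbursements):
  Mar: +$706.80 → $706.80
  Apr: +$706.80 → $1,413.60
  May: +$706.80 − $1,898.34 → $222.06
  Jun: +$706.80 → $928.86
  Jul: +$706.80 → $1,635.66
  Aug: +$706.80 − $2,786.58 → -$444.12
  Sep: +$706.80 → $262.68
  Oct: +$706.80 → $969.48
  Nov: +$706.80 − $1,898.34 → -$222.06
  Dec: +$706.80 → $484.74
  Jan: +$706.80 → $1,191.54
  Feb: +$706.80 − $1,898.34 → $0.00
Lowest trial balance = -$444.12 (Aug)
Initial deposit = cushion − low point = $1,413.60 − (-$444.12) = $1,857.72

$1,857.72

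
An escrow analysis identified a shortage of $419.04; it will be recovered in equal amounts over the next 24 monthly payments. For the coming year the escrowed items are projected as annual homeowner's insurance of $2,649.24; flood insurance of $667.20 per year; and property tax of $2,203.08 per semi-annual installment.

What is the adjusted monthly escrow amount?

$661.01

Homeowner's insurance: $2,649.24 per year
Flood insurance: $667.20 per year
Property tax: $2,203.08 × 2 = $4,406.16 per year
Yearly total = $2,649.24 + $667.20 + $4,406.16 = $7,722.60
Monthly = $7,722.60 ÷ 12 = $643.55
Monthly shortage recovery: $419.04 ÷ 24 = $17.46
Adjusted monthly = $643.55 + $17.46 = $661.01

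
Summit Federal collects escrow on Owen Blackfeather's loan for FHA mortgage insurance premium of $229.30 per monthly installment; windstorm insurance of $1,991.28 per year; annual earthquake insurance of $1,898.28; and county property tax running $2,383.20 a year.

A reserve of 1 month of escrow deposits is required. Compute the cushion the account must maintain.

FHA mortgage insurance premium — $229.30 × 12 = $2,751.60 annually
Windstorm insurance — $1,991.28 annually
Earthquake insurance — $1,898.28 annually
County property tax — $2,383.20 annually
Total per year = $9,024.36
Monthly escrow = $9,024.36 / 12 = $752.03
Cushion = 1 × $752.03 = $752.03

$752.03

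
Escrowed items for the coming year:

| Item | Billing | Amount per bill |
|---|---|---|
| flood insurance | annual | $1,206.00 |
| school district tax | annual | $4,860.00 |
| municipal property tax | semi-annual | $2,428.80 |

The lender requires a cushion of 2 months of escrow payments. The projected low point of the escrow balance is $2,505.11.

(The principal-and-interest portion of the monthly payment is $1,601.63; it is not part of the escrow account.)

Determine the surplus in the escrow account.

Flood insurance = $1,206.00/yr
School district tax = $4,860.00/yr
Municipal property tax = $2,428.80 × 2 = $4,857.60/yr
Annual escrow total = $1,206.00 + $4,860.00 + $4,857.60 = $10,923.60
Base monthly escrow = $10,923.60 ÷ 12 = $910.30
Required cushion = 2 × $910.30 = $1,820.60
Surplus = $2,505.11 − $1,820.60 = $684.51

$684.51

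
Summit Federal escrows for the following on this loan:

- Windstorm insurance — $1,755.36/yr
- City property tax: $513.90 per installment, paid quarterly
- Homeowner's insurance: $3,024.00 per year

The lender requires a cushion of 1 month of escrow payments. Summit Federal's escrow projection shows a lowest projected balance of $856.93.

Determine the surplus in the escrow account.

Windstorm insurance = $1,755.36 per year
City property tax = $513.90 × 4 = $2,055.60 per year
Homeowner's insurance = $3,024.00 per year
Annual escrow total = $1,755.36 + $2,055.60 + $3,024.00 = $6,834.96
Monthly escrow = $6,834.96 ÷ 12 = $569.58
Cushion = 1 × $569.58 = $569.58
Surplus = $856.93 − $569.58 = $287.35

$287.35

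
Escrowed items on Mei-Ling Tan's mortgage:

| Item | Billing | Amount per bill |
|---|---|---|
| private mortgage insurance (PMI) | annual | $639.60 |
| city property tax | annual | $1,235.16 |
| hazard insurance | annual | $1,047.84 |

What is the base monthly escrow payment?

Private mortgage insurance (PMI) = $639.60/yr
City property tax = $1,235.16/yr
Hazard insurance = $1,047.84/yr
Annual escrow total = $2,922.60
Monthly = $2,922.60 / 12 = $243.55

$243.55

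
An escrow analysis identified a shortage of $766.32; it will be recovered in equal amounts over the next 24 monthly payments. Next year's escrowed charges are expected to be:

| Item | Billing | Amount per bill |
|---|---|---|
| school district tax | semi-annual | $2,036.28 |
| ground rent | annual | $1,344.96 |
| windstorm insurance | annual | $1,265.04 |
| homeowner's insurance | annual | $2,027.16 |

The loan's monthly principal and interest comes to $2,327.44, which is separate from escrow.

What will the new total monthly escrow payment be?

School district tax = $2,036.28 × 2 = $4,072.56 per year
Ground rent = $1,344.96 per year
Windstorm insurance = $1,265.04 per year
Homeowner's insurance = $2,027.16 per year
Annual escrow total = $8,709.72
Per month = $8,709.72 ÷ 12 = $725.81
Monthly shortage recovery: $766.32 / 24 = $31.93
New monthly escrow = $725.81 + $31.93 = $757.74

$757.74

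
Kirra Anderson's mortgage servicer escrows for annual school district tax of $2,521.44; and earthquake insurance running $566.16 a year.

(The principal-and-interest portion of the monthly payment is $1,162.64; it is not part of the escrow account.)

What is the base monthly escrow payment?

School district tax — $2,521.44/yr
Earthquake insurance — $566.16/yr
Total annual escrow = $3,087.60
Monthly escrow = $3,087.60 / 12 = $257.30

$257.30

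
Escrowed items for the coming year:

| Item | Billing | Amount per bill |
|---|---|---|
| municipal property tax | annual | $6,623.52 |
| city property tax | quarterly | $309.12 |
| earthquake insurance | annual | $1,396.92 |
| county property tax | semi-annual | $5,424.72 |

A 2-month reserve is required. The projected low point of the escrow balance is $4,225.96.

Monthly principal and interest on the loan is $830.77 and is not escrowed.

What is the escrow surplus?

Municipal property tax: $6,623.52 annually
City property tax: $309.12 × 4 = $1,236.48 annually
Earthquake insurance: $1,396.92 annually
County property tax: $5,424.72 × 2 = $10,849.44 annually
Annual escrow total = $20,106.36
Base monthly escrow = $20,106.36 ÷ 12 = $1,675.53
Cushion = 2 × $1,675.53 = $3,351.06
Surplus = $4,225.96 − $3,351.06 = $874.90

$874.90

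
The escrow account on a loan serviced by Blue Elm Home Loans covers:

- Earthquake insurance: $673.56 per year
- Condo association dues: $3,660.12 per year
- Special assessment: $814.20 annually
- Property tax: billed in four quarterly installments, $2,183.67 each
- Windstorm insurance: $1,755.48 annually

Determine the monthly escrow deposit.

$1,303.17

Earthquake insurance = $673.56 per year
Condo association dues = $3,660.12 per year
Special assessment = $814.20 per year
Property tax = $2,183.67 × 4 = $8,734.68 per year
Windstorm insurance = $1,755.48 per year
Yearly total = $673.56 + $3,660.12 + $814.20 + $8,734.68 + $1,755.48 = $15,638.04
Base monthly escrow = $15,638.04 / 12 = $1,303.17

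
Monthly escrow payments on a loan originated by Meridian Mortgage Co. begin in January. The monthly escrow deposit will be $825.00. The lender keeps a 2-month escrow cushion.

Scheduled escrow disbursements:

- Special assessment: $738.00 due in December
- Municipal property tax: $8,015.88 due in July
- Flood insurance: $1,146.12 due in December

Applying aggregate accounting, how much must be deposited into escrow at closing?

$3,890.88

Cushion = 2 × $825.00 = $1,650.00
Trial balance (start $0, +$825.00 each month, − disbursements):
  Jan: +$825.00 → $825.00
  Feb: +$825.00 → $1,650.00
  Mar: +$825.00 → $2,475.00
  Apr: +$825.00 → $3,300.00
  May: +$825.00 → $4,125.00
  Jun: +$825.00 → $4,950.00
  Jul: +$825.00 − $8,015.88 → -$2,240.88
  Aug: +$825.00 → -$1,415.88
  Sep: +$825.00 → -$590.88
  Oct: +$825.00 → $234.12
  Nov: +$825.00 → $1,059.12
  Dec: +$825.00 − $1,884.12 → $0.00
Lowest trial balance = -$2,240.88 (Jul)
Initial deposit = cushion − low point = $1,650.00 − (-$2,240.88) = $3,890.88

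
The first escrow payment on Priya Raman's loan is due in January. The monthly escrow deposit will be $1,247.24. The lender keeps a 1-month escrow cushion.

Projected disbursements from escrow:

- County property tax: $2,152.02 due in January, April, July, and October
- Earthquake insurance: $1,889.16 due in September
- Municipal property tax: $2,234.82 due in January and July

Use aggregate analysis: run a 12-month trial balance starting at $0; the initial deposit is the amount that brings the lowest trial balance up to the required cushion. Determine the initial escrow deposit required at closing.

Cushion = 1 × $1,247.24 = $1,247.24
Trial balance (start $0, +$1,247.24 each month, − disbursements):
  Jan: +$1,247.24 − $4,386.84 → -$3,139.60
  Feb: +$1,247.24 → -$1,892.36
  Mar: +$1,247.24 → -$645.12
  Apr: +$1,247.24 − $2,152.02 → -$1,549.90
  May: +$1,247.24 → -$302.66
  Jun: +$1,247.24 → $944.58
  Jul: +$1,247.24 − $4,386.84 → -$2,195.02
  Aug: +$1,247.24 → -$947.78
  Sep: +$1,247.24 − $1,889.16 → -$1,589.70
  Oct: +$1,247.24 − $2,152.02 → -$2,494.48
  Nov: +$1,247.24 → -$1,247.24
  Dec: +$1,247.24 → $0.00
Lowest trial balance = -$3,139.60 (Jan)
Initial deposit = cushion − low point = $1,247.24 − (-$3,139.60) = $4,386.84

$4,386.84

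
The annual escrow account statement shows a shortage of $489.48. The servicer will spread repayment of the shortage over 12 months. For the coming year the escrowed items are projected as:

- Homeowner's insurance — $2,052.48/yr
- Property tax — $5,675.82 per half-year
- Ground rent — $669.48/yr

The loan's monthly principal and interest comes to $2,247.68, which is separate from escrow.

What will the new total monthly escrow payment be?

Homeowner's insurance — $2,052.48
Property tax — $5,675.82 × 2 = $11,351.64
Ground rent — $669.48
Combined annual = $2,052.48 + $11,351.64 + $669.48 = $14,073.60
Per month = $14,073.60 / 12 = $1,172.80
Shortage spread = $489.48 / 12 = $40.79/mo
Adjusted monthly = $1,172.80 + $40.79 = $1,213.59

$1,213.59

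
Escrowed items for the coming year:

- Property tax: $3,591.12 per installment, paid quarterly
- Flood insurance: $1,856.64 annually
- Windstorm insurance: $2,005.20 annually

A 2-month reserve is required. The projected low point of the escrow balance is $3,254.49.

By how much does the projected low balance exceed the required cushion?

Property tax = $3,591.12 × 4 = $14,364.48 annually
Flood insurance = $1,856.64 annually
Windstorm insurance = $2,005.20 annually
Total per year = $14,364.48 + $1,856.64 + $2,005.20 = $18,226.32
Per month = $18,226.32 ÷ 12 = $1,518.86
Required reserve = 2 × $1,518.86 = $3,037.72
Surplus = $3,254.49 − $3,037.72 = $216.77

$216.77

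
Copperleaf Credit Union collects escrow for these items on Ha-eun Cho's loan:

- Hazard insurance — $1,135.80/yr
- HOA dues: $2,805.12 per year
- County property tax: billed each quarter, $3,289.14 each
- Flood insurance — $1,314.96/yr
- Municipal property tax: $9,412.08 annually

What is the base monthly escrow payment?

$2,318.71

Hazard insurance — $1,135.80/yr
HOA dues — $2,805.12/yr
County property tax — $3,289.14 × 4 = $13,156.56/yr
Flood insurance — $1,314.96/yr
Municipal property tax — $9,412.08/yr
Yearly total = $27,824.52
Monthly escrow = $27,824.52 / 12 = $2,318.71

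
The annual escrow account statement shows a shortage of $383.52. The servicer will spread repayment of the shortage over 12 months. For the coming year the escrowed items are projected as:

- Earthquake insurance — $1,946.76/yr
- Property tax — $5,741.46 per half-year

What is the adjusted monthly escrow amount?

Earthquake insurance — $1,946.76
Property tax — $5,741.46 × 2 = $11,482.92
Yearly total = $1,946.76 + $11,482.92 = $13,429.68
Monthly escrow = $13,429.68 ÷ 12 = $1,119.14
Monthly shortage recovery: $383.52 ÷ 12 = $31.96
Adjusted monthly = $1,119.14 + $31.96 = $1,151.10

$1,151.10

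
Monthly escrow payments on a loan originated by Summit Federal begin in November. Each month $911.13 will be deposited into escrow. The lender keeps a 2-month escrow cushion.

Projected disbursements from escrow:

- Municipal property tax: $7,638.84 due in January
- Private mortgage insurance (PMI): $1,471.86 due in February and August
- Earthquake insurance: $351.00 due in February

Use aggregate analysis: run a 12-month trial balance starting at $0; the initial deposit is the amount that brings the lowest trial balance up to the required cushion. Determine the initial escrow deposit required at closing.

$7,639.44

Cushion = 2 × $911.13 = $1,822.26
Trial balance (start $0, +$911.13 each month, − disbursements):
  Nov: +$911.13 → $911.13
  Dec: +$911.13 → $1,822.26
  Jan: +$911.13 − $7,638.84 → -$4,905.45
  Feb: +$911.13 − $1,822.86 → -$5,817.18
  Mar: +$911.13 → -$4,906.05
  Apr: +$911.13 → -$3,994.92
  May: +$911.13 → -$3,083.79
  Jun: +$911.13 → -$2,172.66
  Jul: +$911.13 → -$1,261.53
  Aug: +$911.13 − $1,471.86 → -$1,822.26
  Sep: +$911.13 → -$911.13
  Oct: +$911.13 → $0.00
Lowest trial balance = -$5,817.18 (Feb)
Initial deposit = cushion − low point = $1,822.26 − (-$5,817.18) = $7,639.44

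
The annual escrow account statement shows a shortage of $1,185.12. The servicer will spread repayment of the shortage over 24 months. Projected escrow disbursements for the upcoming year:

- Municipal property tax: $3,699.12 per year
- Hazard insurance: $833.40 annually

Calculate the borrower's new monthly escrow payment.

Municipal property tax: $3,699.12 annually
Hazard insurance: $833.40 annually
Annual escrow total = $4,532.52
Monthly = $4,532.52 / 12 = $377.71
Shortage per month = $1,185.12 / 24 = $49.38
New monthly escrow = $377.71 + $49.38 = $427.09

$427.09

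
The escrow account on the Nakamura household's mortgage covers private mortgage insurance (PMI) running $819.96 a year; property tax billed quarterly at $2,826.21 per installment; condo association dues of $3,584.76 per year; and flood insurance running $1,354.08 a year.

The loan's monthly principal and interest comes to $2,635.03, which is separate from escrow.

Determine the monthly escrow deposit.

Private mortgage insurance (PMI) — $819.96 per year
Property tax — $2,826.21 × 4 = $11,304.84 per year
Condo association dues — $3,584.76 per year
Flood insurance — $1,354.08 per year
Yearly total = $17,063.64
Monthly = $17,063.64 / 12 = $1,421.97

$1,421.97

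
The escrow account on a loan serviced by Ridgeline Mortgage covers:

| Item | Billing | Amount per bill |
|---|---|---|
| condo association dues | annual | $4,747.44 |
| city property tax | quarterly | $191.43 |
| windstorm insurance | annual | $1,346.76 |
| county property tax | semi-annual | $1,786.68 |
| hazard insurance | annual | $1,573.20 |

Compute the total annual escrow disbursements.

$12,006.48

Condo association dues: $4,747.44 annually
City property tax: $191.43 × 4 = $765.72 annually
Windstorm insurance: $1,346.76 annually
County property tax: $1,786.68 × 2 = $3,573.36 annually
Hazard insurance: $1,573.20 annually
Total annual escrow = $4,747.44 + $765.72 + $1,346.76 + $3,573.36 + $1,573.20 = $12,006.48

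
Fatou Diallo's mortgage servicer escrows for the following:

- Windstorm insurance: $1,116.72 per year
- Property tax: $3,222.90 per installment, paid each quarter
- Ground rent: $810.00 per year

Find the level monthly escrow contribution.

$1,234.86

Windstorm insurance = $1,116.72
Property tax = $3,222.90 × 4 = $12,891.60
Ground rent = $810.00
Total per year = $1,116.72 + $12,891.60 + $810.00 = $14,818.32
Monthly escrow = $14,818.32 / 12 = $1,234.86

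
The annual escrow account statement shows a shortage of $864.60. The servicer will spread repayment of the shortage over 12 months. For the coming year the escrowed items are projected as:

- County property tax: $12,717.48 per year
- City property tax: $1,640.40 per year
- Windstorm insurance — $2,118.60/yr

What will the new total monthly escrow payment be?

$1,445.09

County property tax: $12,717.48
City property tax: $1,640.40
Windstorm insurance: $2,118.60
Yearly total = $16,476.48
Monthly escrow = $16,476.48 ÷ 12 = $1,373.04
Shortage spread = $864.60 ÷ 12 = $72.05/mo
New monthly escrow = $1,373.04 + $72.05 = $1,445.09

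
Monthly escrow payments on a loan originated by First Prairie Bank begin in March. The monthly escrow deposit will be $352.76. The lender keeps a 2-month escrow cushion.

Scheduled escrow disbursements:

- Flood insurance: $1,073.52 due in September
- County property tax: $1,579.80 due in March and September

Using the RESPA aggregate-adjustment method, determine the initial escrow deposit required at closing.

$2,469.32

Cushion = 2 × $352.76 = $705.52
Trial balance (start $0, +$352.76 each month, − disbursements):
  Mar: +$352.76 − $1,579.80 → -$1,227.04
  Apr: +$352.76 → -$874.28
  May: +$352.76 → -$521.52
  Jun: +$352.76 → -$168.76
  Jul: +$352.76 → $184.00
  Aug: +$352.76 → $536.76
  Sep: +$352.76 − $2,653.32 → -$1,763.80
  Oct: +$352.76 → -$1,411.04
  Nov: +$352.76 → -$1,058.28
  Dec: +$352.76 → -$705.52
  Jan: +$352.76 → -$352.76
  Feb: +$352.76 → $0.00
Lowest trial balance = -$1,763.80 (Sep)
Initial deposit = cushion − low point = $705.52 − (-$1,763.80) = $2,469.32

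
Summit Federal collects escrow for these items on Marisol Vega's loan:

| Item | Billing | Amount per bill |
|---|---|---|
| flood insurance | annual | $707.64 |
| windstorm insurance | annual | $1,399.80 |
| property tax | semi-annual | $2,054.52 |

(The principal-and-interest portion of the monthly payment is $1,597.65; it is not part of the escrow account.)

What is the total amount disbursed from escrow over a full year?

$6,216.48

Flood insurance = $707.64 annually
Windstorm insurance = $1,399.80 annually
Property tax = $2,054.52 × 2 = $4,109.04 annually
Total annual escrow = $707.64 + $1,399.80 + $4,109.04 = $6,216.48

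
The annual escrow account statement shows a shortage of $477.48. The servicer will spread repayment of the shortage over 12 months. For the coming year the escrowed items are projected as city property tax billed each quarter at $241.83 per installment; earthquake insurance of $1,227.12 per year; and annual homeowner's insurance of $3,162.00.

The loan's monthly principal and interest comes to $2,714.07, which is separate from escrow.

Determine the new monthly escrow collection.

City property tax — $241.83 × 4 = $967.32/yr
Earthquake insurance — $1,227.12/yr
Homeowner's insurance — $3,162.00/yr
Total per year = $967.32 + $1,227.12 + $3,162.00 = $5,356.44
Per month = $5,356.44 / 12 = $446.37
Monthly shortage recovery: $477.48 / 12 = $39.79
Adjusted monthly = $446.37 + $39.79 = $486.16

$486.16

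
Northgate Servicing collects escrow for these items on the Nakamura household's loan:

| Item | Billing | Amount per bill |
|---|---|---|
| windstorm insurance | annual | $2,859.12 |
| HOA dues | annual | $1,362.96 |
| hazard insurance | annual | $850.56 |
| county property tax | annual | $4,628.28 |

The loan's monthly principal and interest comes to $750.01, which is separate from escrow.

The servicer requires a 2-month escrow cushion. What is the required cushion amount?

$1,616.82

Windstorm insurance — $2,859.12 per year
HOA dues — $1,362.96 per year
Hazard insurance — $850.56 per year
County property tax — $4,628.28 per year
Combined annual = $2,859.12 + $1,362.96 + $850.56 + $4,628.28 = $9,700.92
Per month = $9,700.92 ÷ 12 = $808.41
Cushion = 2 × $808.41 = $1,616.82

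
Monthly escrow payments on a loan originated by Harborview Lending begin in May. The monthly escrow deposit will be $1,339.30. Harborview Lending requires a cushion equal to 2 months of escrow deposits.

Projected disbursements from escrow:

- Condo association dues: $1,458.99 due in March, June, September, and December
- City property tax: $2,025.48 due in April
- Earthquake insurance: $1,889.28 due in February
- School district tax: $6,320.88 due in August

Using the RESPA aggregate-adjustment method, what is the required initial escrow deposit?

$5,220.96

Cushion = 2 × $1,339.30 = $2,678.60
Trial balance (start $0, +$1,339.30 each month, − disbursements):
  May: +$1,339.30 → $1,339.30
  Jun: +$1,339.30 − $1,458.99 → $1,219.61
  Jul: +$1,339.30 → $2,558.91
  Aug: +$1,339.30 − $6,320.88 → -$2,422.67
  Sep: +$1,339.30 − $1,458.99 → -$2,542.36
  Oct: +$1,339.30 → -$1,203.06
  Nov: +$1,339.30 → $136.24
  Dec: +$1,339.30 − $1,458.99 → $16.55
  Jan: +$1,339.30 → $1,355.85
  Feb: +$1,339.30 − $1,889.28 → $805.87
  Mar: +$1,339.30 − $1,458.99 → $686.18
  Apr: +$1,339.30 − $2,025.48 → $0.00
Lowest trial balance = -$2,542.36 (Sep)
Initial deposit = cushion − low point = $2,678.60 − (-$2,542.36) = $5,220.96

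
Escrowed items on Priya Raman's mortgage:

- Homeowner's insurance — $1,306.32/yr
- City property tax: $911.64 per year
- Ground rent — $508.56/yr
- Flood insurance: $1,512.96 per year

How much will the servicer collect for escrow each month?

$353.29

Homeowner's insurance: $1,306.32/yr
City property tax: $911.64/yr
Ground rent: $508.56/yr
Flood insurance: $1,512.96/yr
Total per year = $1,306.32 + $911.64 + $508.56 + $1,512.96 = $4,239.48
Base monthly escrow = $4,239.48 / 12 = $353.29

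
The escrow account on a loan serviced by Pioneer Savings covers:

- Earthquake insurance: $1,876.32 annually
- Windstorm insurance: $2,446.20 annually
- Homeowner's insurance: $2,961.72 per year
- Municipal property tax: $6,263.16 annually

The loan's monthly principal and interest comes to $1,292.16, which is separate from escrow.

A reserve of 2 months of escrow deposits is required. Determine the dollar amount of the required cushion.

$2,257.90

Earthquake insurance = $1,876.32/yr
Windstorm insurance = $2,446.20/yr
Homeowner's insurance = $2,961.72/yr
Municipal property tax = $6,263.16/yr
Yearly total = $1,876.32 + $2,446.20 + $2,961.72 + $6,263.16 = $13,547.40
Per month = $13,547.40 ÷ 12 = $1,128.95
Cushion = 2 × $1,128.95 = $2,257.90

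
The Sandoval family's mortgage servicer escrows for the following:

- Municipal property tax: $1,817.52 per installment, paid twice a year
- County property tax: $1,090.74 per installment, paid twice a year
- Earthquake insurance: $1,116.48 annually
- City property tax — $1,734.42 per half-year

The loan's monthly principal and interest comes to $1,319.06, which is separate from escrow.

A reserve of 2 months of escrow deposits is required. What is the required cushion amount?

$1,733.64

Municipal property tax — $1,817.52 × 2 = $3,635.04
County property tax — $1,090.74 × 2 = $2,181.48
Earthquake insurance — $1,116.48
City property tax — $1,734.42 × 2 = $3,468.84
Combined annual = $10,401.84
Per month = $10,401.84 ÷ 12 = $866.82
Cushion = 2 × $866.82 = $1,733.64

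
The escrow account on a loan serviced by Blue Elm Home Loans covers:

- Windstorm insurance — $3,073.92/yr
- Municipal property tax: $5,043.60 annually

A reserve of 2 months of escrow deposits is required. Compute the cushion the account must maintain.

Windstorm insurance — $3,073.92/yr
Municipal property tax — $5,043.60/yr
Annual escrow total = $3,073.92 + $5,043.60 = $8,117.52
Per month = $8,117.52 / 12 = $676.46
Reserve = 2 × $676.46 = $1,352.92

$1,352.92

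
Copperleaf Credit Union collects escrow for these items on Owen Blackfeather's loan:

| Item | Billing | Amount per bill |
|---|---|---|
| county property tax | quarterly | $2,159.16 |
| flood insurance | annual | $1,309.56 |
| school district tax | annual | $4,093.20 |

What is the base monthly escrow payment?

County property tax — $2,159.16 × 4 = $8,636.64/yr
Flood insurance — $1,309.56/yr
School district tax — $4,093.20/yr
Combined annual = $8,636.64 + $1,309.56 + $4,093.20 = $14,039.40
Monthly escrow = $14,039.40 / 12 = $1,169.95

$1,169.95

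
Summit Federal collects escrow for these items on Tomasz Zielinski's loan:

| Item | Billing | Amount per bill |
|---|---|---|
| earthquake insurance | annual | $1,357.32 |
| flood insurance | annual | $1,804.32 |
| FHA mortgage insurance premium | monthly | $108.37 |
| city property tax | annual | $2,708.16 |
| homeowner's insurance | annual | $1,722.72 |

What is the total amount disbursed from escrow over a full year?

$8,892.96

Earthquake insurance = $1,357.32/yr
Flood insurance = $1,804.32/yr
FHA mortgage insurance premium = $108.37 × 12 = $1,300.44/yr
City property tax = $2,708.16/yr
Homeowner's insurance = $1,722.72/yr
Total annual escrow = $1,357.32 + $1,804.32 + $1,300.44 + $2,708.16 + $1,722.72 = $8,892.96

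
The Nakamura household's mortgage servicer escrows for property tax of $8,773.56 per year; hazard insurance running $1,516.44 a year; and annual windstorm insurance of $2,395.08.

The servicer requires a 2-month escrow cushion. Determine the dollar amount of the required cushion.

Property tax = $8,773.56 annually
Hazard insurance = $1,516.44 annually
Windstorm insurance = $2,395.08 annually
Total annual escrow = $12,685.08
Monthly escrow = $12,685.08 / 12 = $1,057.09
Cushion = 2 × $1,057.09 = $2,114.18

$2,114.18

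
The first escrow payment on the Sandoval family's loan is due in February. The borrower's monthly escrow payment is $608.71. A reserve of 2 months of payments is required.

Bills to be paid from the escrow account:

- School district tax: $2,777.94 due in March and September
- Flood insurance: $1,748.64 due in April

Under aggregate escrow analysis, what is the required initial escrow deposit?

Cushion = 2 × $608.71 = $1,217.42
Trial balance (start $0, +$608.71 each month, − disbursements):
  Feb: +$608.71 → $608.71
  Mar: +$608.71 − $2,777.94 → -$1,560.52
  Apr: +$608.71 − $1,748.64 → -$2,700.45
  May: +$608.71 → -$2,091.74
  Jun: +$608.71 → -$1,483.03
  Jul: +$608.71 → -$874.32
  Aug: +$608.71 → -$265.61
  Sep: +$608.71 − $2,777.94 → -$2,434.84
  Oct: +$608.71 → -$1,826.13
  Nov: +$608.71 → -$1,217.42
  Dec: +$608.71 → -$608.71
  Jan: +$608.71 → $0.00
Lowest trial balance = -$2,700.45 (Apr)
Initial deposit = cushion − low point = $1,217.42 − (-$2,700.45) = $3,917.87

$3,917.87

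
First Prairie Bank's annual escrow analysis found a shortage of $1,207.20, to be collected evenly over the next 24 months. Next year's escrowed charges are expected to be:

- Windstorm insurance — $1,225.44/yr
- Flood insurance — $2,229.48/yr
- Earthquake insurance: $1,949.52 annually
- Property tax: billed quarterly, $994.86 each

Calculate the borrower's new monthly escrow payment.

Windstorm insurance = $1,225.44 annually
Flood insurance = $2,229.48 annually
Earthquake insurance = $1,949.52 annually
Property tax = $994.86 × 4 = $3,979.44 annually
Total per year = $1,225.44 + $2,229.48 + $1,949.52 + $3,979.44 = $9,383.88
Monthly = $9,383.88 / 12 = $781.99
Shortage per month = $1,207.20 / 24 = $50.30
Adjusted monthly = $781.99 + $50.30 = $832.29

$832.29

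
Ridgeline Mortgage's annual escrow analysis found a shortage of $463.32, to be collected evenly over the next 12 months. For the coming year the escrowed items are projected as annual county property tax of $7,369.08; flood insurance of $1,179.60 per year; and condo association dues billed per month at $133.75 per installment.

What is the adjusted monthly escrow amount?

$884.75

County property tax = $7,369.08 annually
Flood insurance = $1,179.60 annually
Condo association dues = $133.75 × 12 = $1,605.00 annually
Combined annual = $7,369.08 + $1,179.60 + $1,605.00 = $10,153.68
Monthly = $10,153.68 ÷ 12 = $846.14
Monthly shortage recovery: $463.32 ÷ 12 = $38.61
Adjusted monthly = $846.14 + $38.61 = $884.75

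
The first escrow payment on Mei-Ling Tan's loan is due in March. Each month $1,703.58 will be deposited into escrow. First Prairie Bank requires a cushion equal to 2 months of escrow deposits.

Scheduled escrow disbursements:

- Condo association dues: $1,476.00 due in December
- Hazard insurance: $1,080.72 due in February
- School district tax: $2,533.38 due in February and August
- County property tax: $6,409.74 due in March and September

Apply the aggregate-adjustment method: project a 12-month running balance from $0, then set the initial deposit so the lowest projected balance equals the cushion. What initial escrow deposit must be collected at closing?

$8,113.32

Cushion = 2 × $1,703.58 = $3,407.16
Trial balance (start $0, +$1,703.58 each month, − disbursements):
  Mar: +$1,703.58 − $6,409.74 → -$4,706.16
  Apr: +$1,703.58 → -$3,002.58
  May: +$1,703.58 → -$1,299.00
  Jun: +$1,703.58 → $404.58
  Jul: +$1,703.58 → $2,108.16
  Aug: +$1,703.58 − $2,533.38 → $1,278.36
  Sep: +$1,703.58 − $6,409.74 → -$3,427.80
  Oct: +$1,703.58 → -$1,724.22
  Nov: +$1,703.58 → -$20.64
  Dec: +$1,703.58 − $1,476.00 → $206.94
  Jan: +$1,703.58 → $1,910.52
  Feb: +$1,703.58 − $3,614.10 → $0.00
Lowest trial balance = -$4,706.16 (Mar)
Initial deposit = cushion − low point = $3,407.16 − (-$4,706.16) = $8,113.32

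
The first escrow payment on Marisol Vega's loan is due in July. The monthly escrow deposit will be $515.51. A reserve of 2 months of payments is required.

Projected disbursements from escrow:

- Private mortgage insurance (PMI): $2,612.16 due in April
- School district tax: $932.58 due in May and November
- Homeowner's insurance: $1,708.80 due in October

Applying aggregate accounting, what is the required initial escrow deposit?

$1,546.53

Cushion = 2 × $515.51 = $1,031.02
Trial balance (start $0, +$515.51 each month, − disbursements):
  Jul: +$515.51 → $515.51
  Aug: +$515.51 → $1,031.02
  Sep: +$515.51 → $1,546.53
  Oct: +$515.51 − $1,708.80 → $353.24
  Nov: +$515.51 − $932.58 → -$63.83
  Dec: +$515.51 → $451.68
  Jan: +$515.51 → $967.19
  Feb: +$515.51 → $1,482.70
  Mar: +$515.51 → $1,998.21
  Apr: +$515.51 − $2,612.16 → -$98.44
  May: +$515.51 − $932.58 → -$515.51
  Jun: +$515.51 → $0.00
Lowest trial balance = -$515.51 (May)
Initial deposit = cushion − low point = $1,031.02 − (-$515.51) = $1,546.53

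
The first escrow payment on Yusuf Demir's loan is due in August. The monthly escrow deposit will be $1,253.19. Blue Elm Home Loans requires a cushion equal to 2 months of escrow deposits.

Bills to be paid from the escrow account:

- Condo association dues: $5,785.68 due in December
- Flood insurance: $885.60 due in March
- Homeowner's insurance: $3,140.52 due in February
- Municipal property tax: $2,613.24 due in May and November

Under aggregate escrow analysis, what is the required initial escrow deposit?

$5,273.49

Cushion = 2 × $1,253.19 = $2,506.38
Trial balance (start $0, +$1,253.19 each month, − disbursements):
  Aug: +$1,253.19 → $1,253.19
  Sep: +$1,253.19 → $2,506.38
  Oct: +$1,253.19 → $3,759.57
  Nov: +$1,253.19 − $2,613.24 → $2,399.52
  Dec: +$1,253.19 − $5,785.68 → -$2,132.97
  Jan: +$1,253.19 → -$879.78
  Feb: +$1,253.19 − $3,140.52 → -$2,767.11
  Mar: +$1,253.19 − $885.60 → -$2,399.52
  Apr: +$1,253.19 → -$1,146.33
  May: +$1,253.19 − $2,613.24 → -$2,506.38
  Jun: +$1,253.19 → -$1,253.19
  Jul: +$1,253.19 → $0.00
Lowest trial balance = -$2,767.11 (Feb)
Initial deposit = cushion − low point = $2,506.38 − (-$2,767.11) = $5,273.49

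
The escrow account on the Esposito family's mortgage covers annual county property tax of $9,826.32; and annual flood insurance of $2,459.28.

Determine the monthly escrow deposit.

County property tax = $9,826.32
Flood insurance = $2,459.28
Yearly total = $9,826.32 + $2,459.28 = $12,285.60
Base monthly escrow = $12,285.60 ÷ 12 = $1,023.80

$1,023.80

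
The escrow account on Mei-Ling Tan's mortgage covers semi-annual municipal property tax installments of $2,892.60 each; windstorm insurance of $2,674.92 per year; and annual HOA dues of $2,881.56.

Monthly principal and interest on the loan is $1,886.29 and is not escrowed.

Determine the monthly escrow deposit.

Municipal property tax: $2,892.60 × 2 = $5,785.20 per year
Windstorm insurance: $2,674.92 per year
HOA dues: $2,881.56 per year
Total per year = $5,785.20 + $2,674.92 + $2,881.56 = $11,341.68
Monthly escrow = $11,341.68 / 12 = $945.14

$945.14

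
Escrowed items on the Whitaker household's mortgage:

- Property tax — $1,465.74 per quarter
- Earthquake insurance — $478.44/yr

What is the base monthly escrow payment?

Property tax: $1,465.74 × 4 = $5,862.96 annually
Earthquake insurance: $478.44 annually
Annual escrow total = $6,341.40
Monthly escrow = $6,341.40 / 12 = $528.45

$528.45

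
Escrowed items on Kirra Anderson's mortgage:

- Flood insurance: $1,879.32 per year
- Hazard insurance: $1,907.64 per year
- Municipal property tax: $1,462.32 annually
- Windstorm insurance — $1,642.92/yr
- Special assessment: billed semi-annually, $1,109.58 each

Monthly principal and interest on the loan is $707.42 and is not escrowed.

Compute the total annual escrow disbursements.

$9,111.36

Flood insurance — $1,879.32 annually
Hazard insurance — $1,907.64 annually
Municipal property tax — $1,462.32 annually
Windstorm insurance — $1,642.92 annually
Special assessment — $1,109.58 × 2 = $2,219.16 annually
Annual escrow total = $9,111.36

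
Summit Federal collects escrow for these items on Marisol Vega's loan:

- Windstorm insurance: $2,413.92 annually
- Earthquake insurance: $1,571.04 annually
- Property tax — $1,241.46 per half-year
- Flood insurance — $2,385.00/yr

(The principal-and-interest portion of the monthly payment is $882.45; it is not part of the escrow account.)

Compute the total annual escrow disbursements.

Windstorm insurance = $2,413.92
Earthquake insurance = $1,571.04
Property tax = $1,241.46 × 2 = $2,482.92
Flood insurance = $2,385.00
Combined annual = $2,413.92 + $1,571.04 + $2,482.92 + $2,385.00 = $8,852.88

$8,852.88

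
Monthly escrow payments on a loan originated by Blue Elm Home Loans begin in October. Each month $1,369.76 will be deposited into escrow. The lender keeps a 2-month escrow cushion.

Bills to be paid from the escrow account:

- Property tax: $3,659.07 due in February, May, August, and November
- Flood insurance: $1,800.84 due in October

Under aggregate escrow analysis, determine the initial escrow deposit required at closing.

Cushion = 2 × $1,369.76 = $2,739.52
Trial balance (start $0, +$1,369.76 each month, − disbursements):
  Oct: +$1,369.76 − $1,800.84 → -$431.08
  Nov: +$1,369.76 − $3,659.07 → -$2,720.39
  Dec: +$1,369.76 → -$1,350.63
  Jan: +$1,369.76 → $19.13
  Feb: +$1,369.76 − $3,659.07 → -$2,270.18
  Mar: +$1,369.76 → -$900.42
  Apr: +$1,369.76 → $469.34
  May: +$1,369.76 − $3,659.07 → -$1,819.97
  Jun: +$1,369.76 → -$450.21
  Jul: +$1,369.76 → $919.55
  Aug: +$1,369.76 − $3,659.07 → -$1,369.76
  Sep: +$1,369.76 → $0.00
Lowest trial balance = -$2,720.39 (Nov)
Initial deposit = cushion − low point = $2,739.52 − (-$2,720.39) = $5,459.91

$5,459.91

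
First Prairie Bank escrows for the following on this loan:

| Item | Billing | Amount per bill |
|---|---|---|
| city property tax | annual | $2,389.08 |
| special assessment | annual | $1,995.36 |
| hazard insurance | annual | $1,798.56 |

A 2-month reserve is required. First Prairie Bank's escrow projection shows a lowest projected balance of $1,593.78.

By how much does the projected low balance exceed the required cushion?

City property tax = $2,389.08
Special assessment = $1,995.36
Hazard insurance = $1,798.56
Total per year = $2,389.08 + $1,995.36 + $1,798.56 = $6,183.00
Per month = $6,183.00 ÷ 12 = $515.25
Required reserve = 2 × $515.25 = $1,030.50
Surplus = $1,593.78 − $1,030.50 = $563.28

$563.28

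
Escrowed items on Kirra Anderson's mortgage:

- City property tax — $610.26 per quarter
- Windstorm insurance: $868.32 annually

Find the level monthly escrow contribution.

City property tax = $610.26 × 4 = $2,441.04/yr
Windstorm insurance = $868.32/yr
Total per year = $2,441.04 + $868.32 = $3,309.36
Base monthly escrow = $3,309.36 ÷ 12 = $275.78

$275.78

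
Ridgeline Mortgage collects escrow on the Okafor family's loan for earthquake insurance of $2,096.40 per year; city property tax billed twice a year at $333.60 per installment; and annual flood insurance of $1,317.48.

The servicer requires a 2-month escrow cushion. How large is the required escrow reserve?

$680.18

Earthquake insurance = $2,096.40 per year
City property tax = $333.60 × 2 = $667.20 per year
Flood insurance = $1,317.48 per year
Total annual escrow = $2,096.40 + $667.20 + $1,317.48 = $4,081.08
Monthly escrow = $4,081.08 ÷ 12 = $340.09
Reserve = 2 × $340.09 = $680.18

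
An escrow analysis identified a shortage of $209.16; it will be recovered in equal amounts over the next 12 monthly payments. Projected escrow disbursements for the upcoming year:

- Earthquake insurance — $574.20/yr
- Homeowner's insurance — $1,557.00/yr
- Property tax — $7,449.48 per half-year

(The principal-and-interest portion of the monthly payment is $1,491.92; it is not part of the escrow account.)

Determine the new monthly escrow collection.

Earthquake insurance = $574.20
Homeowner's insurance = $1,557.00
Property tax = $7,449.48 × 2 = $14,898.96
Yearly total = $574.20 + $1,557.00 + $14,898.96 = $17,030.16
Monthly escrow = $17,030.16 ÷ 12 = $1,419.18
Monthly shortage recovery: $209.16 / 12 = $17.43
New monthly escrow = $1,419.18 + $17.43 = $1,436.61

$1,436.61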